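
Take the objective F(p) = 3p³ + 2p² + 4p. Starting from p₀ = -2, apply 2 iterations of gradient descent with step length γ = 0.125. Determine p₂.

F′(p) = 9p² + 4p + 4
p₁ = -2 − 0.125·32 = -6
p₂ = -6 − 0.125·304 = -44

-44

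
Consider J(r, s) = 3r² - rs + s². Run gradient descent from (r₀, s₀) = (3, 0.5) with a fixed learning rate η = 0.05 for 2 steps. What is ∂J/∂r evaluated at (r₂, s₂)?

8.45875

∇J = (6r - s, -r + 2s)
Step 1: at (3, 0.5), ∇J = (17.5, -2) → (3, 0.5) − 0.05·(17.5, -2) = (2.125, 0.6)
Step 2: at (2.125, 0.6), ∇J = (12.15, -0.925) → (2.125, 0.6) − 0.05·(12.15, -0.925) = (1.5175, 0.64625)
∂J/∂r at (1.5175, 0.64625) = 8.45875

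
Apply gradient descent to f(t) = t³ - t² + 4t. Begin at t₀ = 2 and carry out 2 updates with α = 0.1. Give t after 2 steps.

0.368

f′(t) = 3t² - 2t + 4
t₁ = 2 − 0.1·12 = 0.8
t₂ = 0.8 − 0.1·4.32 = 0.368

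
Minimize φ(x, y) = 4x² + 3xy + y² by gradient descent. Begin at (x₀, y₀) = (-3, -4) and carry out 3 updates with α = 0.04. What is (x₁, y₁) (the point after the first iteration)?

(-1.56, -3.32)

∇φ = (8x + 3y, 3x + 2y)
Step 1: at (-3, -4), ∇φ = (-36, -17) → (-3, -4) − 0.04·(-36, -17) = (-1.56, -3.32)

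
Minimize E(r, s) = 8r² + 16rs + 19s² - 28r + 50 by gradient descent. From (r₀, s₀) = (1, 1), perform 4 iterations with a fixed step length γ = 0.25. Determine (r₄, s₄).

∇E = (16r + 16s - 28, 16r + 38s)
(r₁, s₁) = (1, 1) − 0.25·(4, 54) = (0, -12.5)
(r₂, s₂) = (0, -12.5) − 0.25·(-228, -475) = (57, 106.25)
(r₃, s₃) = (57, 106.25) − 0.25·(2584, 4949.5) = (-589, -1131.125)
(r₄, s₄) = (-589, -1131.125) − 0.25·(-27550, -52406.75) = (6298.5, 11970.5625)

(6298.5, 11970.5625)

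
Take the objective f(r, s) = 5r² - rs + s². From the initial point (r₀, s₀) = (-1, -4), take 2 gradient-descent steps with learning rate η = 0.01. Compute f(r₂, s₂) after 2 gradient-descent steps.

∇f = (10r - s, -r + 2s)
(r₁, s₁) = (-1, -4) − 0.01·(-6, -7) = (-0.94, -3.93)
(r₂, s₂) = (-0.94, -3.93) − 0.01·(-5.47, -6.92) = (-0.8853, -3.8608)
f(-0.8853, -3.8608) = 15.40659085

15.40659085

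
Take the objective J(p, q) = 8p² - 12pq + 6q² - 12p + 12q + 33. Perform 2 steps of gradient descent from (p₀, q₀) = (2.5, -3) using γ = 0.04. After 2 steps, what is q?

∇J = (16p - 12q - 12, -12p + 12q + 12)
Step 1: at (2.5, -3), ∇J = (64, -54) → (2.5, -3) − 0.04·(64, -54) = (-0.06, -0.84)
Step 2: at (-0.06, -0.84), ∇J = (-2.88, 2.64) → (-0.06, -0.84) − 0.04·(-2.88, 2.64) = (0.0552, -0.9456)
q = -0.9456

-0.9456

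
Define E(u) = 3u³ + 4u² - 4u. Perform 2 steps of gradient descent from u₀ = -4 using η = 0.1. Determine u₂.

E′(u) = 9u² + 8u - 4
u₁ = -4 − 0.1·108 = -14.8
u₂ = -14.8 − 0.1·1848.96 = -199.696

-199.696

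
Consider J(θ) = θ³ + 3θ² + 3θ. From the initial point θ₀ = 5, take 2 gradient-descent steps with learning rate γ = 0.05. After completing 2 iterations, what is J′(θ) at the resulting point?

J′(θ) = 3θ² + 6θ + 3
Step 1: J′(5) = 108; θ₁ = 5 − 0.05·108 = -0.4
Step 2: J′(-0.4) = 1.08; θ₂ = -0.4 − 0.05·1.08 = -0.454
J′(θ) at (-0.454) = 0.894348

0.894348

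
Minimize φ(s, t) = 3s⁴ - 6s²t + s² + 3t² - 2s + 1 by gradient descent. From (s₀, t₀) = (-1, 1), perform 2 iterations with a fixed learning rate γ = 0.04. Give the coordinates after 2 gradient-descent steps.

(-0.81150208, 0.929344)

∇φ = (12s³ - 12st + 2s - 2, -6s² + 6t)
(s₁, t₁) = (-1, 1) − 0.04·(-4, 0) = (-0.84, 1)
(s₂, t₂) = (-0.84, 1) − 0.04·(-0.712448, 1.7664) = (-0.81150208, 0.929344)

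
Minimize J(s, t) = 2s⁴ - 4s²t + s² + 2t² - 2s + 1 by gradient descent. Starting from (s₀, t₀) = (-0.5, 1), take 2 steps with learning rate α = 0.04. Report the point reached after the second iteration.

(-0.4808, 0.7792)

∇J = (8s³ - 8st + 2s - 2, -4s² + 4t)
Step 1: at (-0.5, 1), ∇J = (0, 3) → (-0.5, 1) − 0.04·(0, 3) = (-0.5, 0.88)
Step 2: at (-0.5, 0.88), ∇J = (-0.48, 2.52) → (-0.5, 0.88) − 0.04·(-0.48, 2.52) = (-0.4808, 0.7792)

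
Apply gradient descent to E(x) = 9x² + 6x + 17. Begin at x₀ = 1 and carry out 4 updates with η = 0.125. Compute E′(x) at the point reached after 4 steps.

58.59375

E′(x) = 18x + 6
x₁ = 1 − 0.125·24 = -2
x₂ = -2 − 0.125·(-30) = 1.75
x₃ = 1.75 − 0.125·37.5 = -2.9375
x₄ = -2.9375 − 0.125·(-46.875) = 2.921875
E′(x) at (2.921875) = 58.59375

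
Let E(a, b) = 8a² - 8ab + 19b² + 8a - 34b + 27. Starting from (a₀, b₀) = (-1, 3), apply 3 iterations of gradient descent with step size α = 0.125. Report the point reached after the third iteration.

∇E = (16a - 8b + 8, -8a + 38b - 34)
Step 1: at (-1, 3), ∇E = (-32, 88) → (-1, 3) − 0.125·(-32, 88) = (3, -8)
Step 2: at (3, -8), ∇E = (120, -362) → (3, -8) − 0.125·(120, -362) = (-12, 37.25)
Step 3: at (-12, 37.25), ∇E = (-482, 1477.5) → (-12, 37.25) − 0.125·(-482, 1477.5) = (48.25, -147.4375)

(48.25, -147.4375)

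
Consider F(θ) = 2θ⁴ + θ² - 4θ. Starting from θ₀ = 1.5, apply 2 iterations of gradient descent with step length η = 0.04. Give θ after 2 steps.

0.55205248

F′(θ) = 8θ³ + 2θ - 4
θ₁ = 1.5 − 0.04·26 = 0.46
θ₂ = 0.46 − 0.04·(-2.301312) = 0.55205248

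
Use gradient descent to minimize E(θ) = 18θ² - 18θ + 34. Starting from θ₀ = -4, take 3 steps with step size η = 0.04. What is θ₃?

0.883328

E′(θ) = 36θ - 18
θ₁ = -4 − 0.04·(-162) = 2.48
θ₂ = 2.48 − 0.04·71.28 = -0.3712
θ₃ = -0.3712 − 0.04·(-31.3632) = 0.883328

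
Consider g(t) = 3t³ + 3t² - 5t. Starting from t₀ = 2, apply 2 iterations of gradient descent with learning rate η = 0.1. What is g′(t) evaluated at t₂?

205.498849

g′(t) = 9t² + 6t - 5
t₁ = 2 − 0.1·43 = -2.3
t₂ = -2.3 − 0.1·28.81 = -5.181
g′(t) at (-5.181) = 205.498849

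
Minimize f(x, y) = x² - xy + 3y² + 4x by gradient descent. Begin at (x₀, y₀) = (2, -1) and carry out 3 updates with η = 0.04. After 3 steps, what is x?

1.037824

∇f = (2x - y + 4, -x + 6y)
Step 1: at (2, -1), ∇f = (9, -8) → (2, -1) − 0.04·(9, -8) = (1.64, -0.68)
Step 2: at (1.64, -0.68), ∇f = (7.96, -5.72) → (1.64, -0.68) − 0.04·(7.96, -5.72) = (1.3216, -0.4512)
Step 3: at (1.3216, -0.4512), ∇f = (7.0944, -4.0288) → (1.3216, -0.4512) − 0.04·(7.0944, -4.0288) = (1.037824, -0.290048)
x = 1.037824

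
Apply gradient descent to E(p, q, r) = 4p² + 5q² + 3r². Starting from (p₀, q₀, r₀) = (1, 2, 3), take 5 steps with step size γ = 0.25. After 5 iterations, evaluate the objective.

∇E = (8p, 10q, 6r)
(p₁, q₁, r₁) = (1, 2, 3) − 0.25·(8, 20, 18) = (-1, -3, -1.5)
(p₂, q₂, r₂) = (-1, -3, -1.5) − 0.25·(-8, -30, -9) = (1, 4.5, 0.75)
(p₃, q₃, r₃) = (1, 4.5, 0.75) − 0.25·(8, 45, 4.5) = (-1, -6.75, -0.375)
(p₄, q₄, r₄) = (-1, -6.75, -0.375) − 0.25·(-8, -67.5, -2.25) = (1, 10.125, 0.1875)
(p₅, q₅, r₅) = (1, 10.125, 0.1875) − 0.25·(8, 101.25, 1.125) = (-1, -15.1875, -0.09375)
E(-1, -15.1875, -0.09375) = 1157.3271484375

1157.3271484375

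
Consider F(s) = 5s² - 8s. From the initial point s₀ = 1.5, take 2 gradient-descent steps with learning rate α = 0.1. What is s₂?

0.8

F′(s) = 10s - 8
Step 1: F′(1.5) = 7; s₁ = 1.5 − 0.1·7 = 0.8
Step 2: F′(0.8) = 0; s₂ = 0.8 − 0.1·0 = 0.8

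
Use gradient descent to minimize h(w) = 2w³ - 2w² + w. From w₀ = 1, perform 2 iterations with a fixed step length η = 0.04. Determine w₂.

h′(w) = 6w² - 4w + 1
Step 1: h′(1) = 3; w₁ = 1 − 0.04·3 = 0.88
Step 2: h′(0.88) = 2.1264; w₂ = 0.88 − 0.04·2.1264 = 0.794944

0.794944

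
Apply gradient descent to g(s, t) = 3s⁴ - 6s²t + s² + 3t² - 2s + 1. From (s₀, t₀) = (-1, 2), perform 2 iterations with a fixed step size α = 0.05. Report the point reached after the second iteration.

∇g = (12s³ - 12st + 2s - 2, -6s² + 6t)
Step 1: at (-1, 2), ∇g = (8, 6) → (-1, 2) − 0.05·(8, 6) = (-1.4, 1.7)
Step 2: at (-1.4, 1.7), ∇g = (-9.168, -1.56) → (-1.4, 1.7) − 0.05·(-9.168, -1.56) = (-0.9416, 1.778)

(-0.9416, 1.778)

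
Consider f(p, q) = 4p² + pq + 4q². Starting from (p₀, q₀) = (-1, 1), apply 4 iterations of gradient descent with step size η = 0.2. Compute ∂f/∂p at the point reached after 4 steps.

∇f = (8p + q, p + 8q)
Step 1: at (-1, 1), ∇f = (-7, 7) → (-1, 1) − 0.2·(-7, 7) = (0.4, -0.4)
Step 2: at (0.4, -0.4), ∇f = (2.8, -2.8) → (0.4, -0.4) − 0.2·(2.8, -2.8) = (-0.16, 0.16)
Step 3: at (-0.16, 0.16), ∇f = (-1.12, 1.12) → (-0.16, 0.16) − 0.2·(-1.12, 1.12) = (0.064, -0.064)
Step 4: at (0.064, -0.064), ∇f = (0.448, -0.448) → (0.064, -0.064) − 0.2·(0.448, -0.448) = (-0.0256, 0.0256)
∂f/∂p at (-0.0256, 0.0256) = -0.1792

-0.1792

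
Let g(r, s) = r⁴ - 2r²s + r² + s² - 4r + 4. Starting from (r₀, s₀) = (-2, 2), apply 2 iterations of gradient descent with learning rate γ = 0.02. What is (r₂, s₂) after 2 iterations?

∇g = (4r³ - 4rs + 2r - 4, -2r² + 2s)
Step 1: at (-2, 2), ∇g = (-24, -4) → (-2, 2) − 0.02·(-24, -4) = (-1.52, 2.08)
Step 2: at (-1.52, 2.08), ∇g = (-8.440832, -0.4608) → (-1.52, 2.08) − 0.02·(-8.440832, -0.4608) = (-1.35118336, 2.089216)

(-1.35118336, 2.089216)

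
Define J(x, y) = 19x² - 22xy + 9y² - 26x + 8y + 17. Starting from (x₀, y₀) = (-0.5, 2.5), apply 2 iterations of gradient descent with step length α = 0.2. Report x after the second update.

∇J = (38x - 22y - 26, -22x + 18y + 8)
(x₁, y₁) = (-0.5, 2.5) − 0.2·(-100, 64) = (19.5, -10.3)
(x₂, y₂) = (19.5, -10.3) − 0.2·(941.6, -606.4) = (-168.82, 110.98)
x = -168.82

-168.82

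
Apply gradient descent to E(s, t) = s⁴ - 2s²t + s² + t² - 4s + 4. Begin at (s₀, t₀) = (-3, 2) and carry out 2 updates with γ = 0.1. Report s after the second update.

-90.6336

∇E = (4s³ - 4st + 2s - 4, -2s² + 2t)
(s₁, t₁) = (-3, 2) − 0.1·(-94, -14) = (6.4, 3.4)
(s₂, t₂) = (6.4, 3.4) − 0.1·(970.336, -75.12) = (-90.6336, 10.912)
s = -90.6336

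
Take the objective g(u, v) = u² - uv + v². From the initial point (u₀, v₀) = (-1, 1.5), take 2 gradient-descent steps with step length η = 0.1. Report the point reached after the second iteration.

∇g = (2u - v, -u + 2v)
(u₁, v₁) = (-1, 1.5) − 0.1·(-3.5, 4) = (-0.65, 1.1)
(u₂, v₂) = (-0.65, 1.1) − 0.1·(-2.4, 2.85) = (-0.41, 0.815)

(-0.41, 0.815)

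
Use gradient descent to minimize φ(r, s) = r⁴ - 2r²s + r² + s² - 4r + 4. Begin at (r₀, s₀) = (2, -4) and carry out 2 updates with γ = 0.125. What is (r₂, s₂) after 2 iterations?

(110, 7.5)

∇φ = (4r³ - 4rs + 2r - 4, -2r² + 2s)
Step 1: at (2, -4), ∇φ = (64, -16) → (2, -4) − 0.125·(64, -16) = (-6, -2)
Step 2: at (-6, -2), ∇φ = (-928, -76) → (-6, -2) − 0.125·(-928, -76) = (110, 7.5)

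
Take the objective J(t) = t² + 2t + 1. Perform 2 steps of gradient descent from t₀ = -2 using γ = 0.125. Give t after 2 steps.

J′(t) = 2t + 2
t₁ = -2 − 0.125·(-2) = -1.75
t₂ = -1.75 − 0.125·(-1.5) = -1.5625

-1.5625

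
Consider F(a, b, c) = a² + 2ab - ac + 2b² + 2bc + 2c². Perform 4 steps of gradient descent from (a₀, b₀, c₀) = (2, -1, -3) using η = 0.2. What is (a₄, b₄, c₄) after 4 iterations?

∇F = (2a + 2b - c, 2a + 4b + 2c, -a + 2b + 4c)
Step 1: at (2, -1, -3), ∇F = (5, -6, -16) → (2, -1, -3) − 0.2·(5, -6, -16) = (1, 0.2, 0.2)
Step 2: at (1, 0.2, 0.2), ∇F = (2.2, 3.2, 0.2) → (1, 0.2, 0.2) − 0.2·(2.2, 3.2, 0.2) = (0.56, -0.44, 0.16)
Step 3: at (0.56, -0.44, 0.16), ∇F = (0.08, -0.32, -0.8) → (0.56, -0.44, 0.16) − 0.2·(0.08, -0.32, -0.8) = (0.544, -0.376, 0.32)
Step 4: at (0.544, -0.376, 0.32), ∇F = (0.016, 0.224, -0.016) → (0.544, -0.376, 0.32) − 0.2·(0.016, 0.224, -0.016) = (0.5408, -0.4208, 0.3232)

(0.5408, -0.4208, 0.3232)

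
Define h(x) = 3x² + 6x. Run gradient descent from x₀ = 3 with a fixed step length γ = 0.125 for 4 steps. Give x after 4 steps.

-0.984375

h′(x) = 6x + 6
x₁ = 3 − 0.125·24 = 0
x₂ = 0 − 0.125·6 = -0.75
x₃ = -0.75 − 0.125·1.5 = -0.9375
x₄ = -0.9375 − 0.125·0.375 = -0.984375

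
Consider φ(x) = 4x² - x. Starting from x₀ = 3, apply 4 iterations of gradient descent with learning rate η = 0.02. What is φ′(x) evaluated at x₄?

φ′(x) = 8x - 1
x₁ = 3 − 0.02·23 = 2.54
x₂ = 2.54 − 0.02·19.32 = 2.1536
x₃ = 2.1536 − 0.02·16.2288 = 1.829024
x₄ = 1.829024 − 0.02·13.632192 = 1.55638016
φ′(x) at (1.55638016) = 11.45104128

11.45104128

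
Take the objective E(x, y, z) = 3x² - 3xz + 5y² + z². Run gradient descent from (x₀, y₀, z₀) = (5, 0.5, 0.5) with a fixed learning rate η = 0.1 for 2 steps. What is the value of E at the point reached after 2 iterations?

1.534075

∇E = (6x - 3z, 10y, -3x + 2z)
(x₁, y₁, z₁) = (5, 0.5, 0.5) − 0.1·(28.5, 5, -14) = (2.15, 0, 1.9)
(x₂, y₂, z₂) = (2.15, 0, 1.9) − 0.1·(7.2, 0, -2.65) = (1.43, 0, 2.165)
E(1.43, 0, 2.165) = 1.534075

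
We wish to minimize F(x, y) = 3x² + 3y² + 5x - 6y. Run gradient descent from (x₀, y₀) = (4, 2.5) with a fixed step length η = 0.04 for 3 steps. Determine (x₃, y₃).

∇F = (6x + 5, 6y - 6)
(x₁, y₁) = (4, 2.5) − 0.04·(29, 9) = (2.84, 2.14)
(x₂, y₂) = (2.84, 2.14) − 0.04·(22.04, 6.84) = (1.9584, 1.8664)
(x₃, y₃) = (1.9584, 1.8664) − 0.04·(16.7504, 5.1984) = (1.288384, 1.658464)

(1.288384, 1.658464)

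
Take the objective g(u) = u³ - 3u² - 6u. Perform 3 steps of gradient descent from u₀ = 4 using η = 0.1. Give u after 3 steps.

g′(u) = 3u² - 6u - 6
Step 1: g′(4) = 18; u₁ = 4 − 0.1·18 = 2.2
Step 2: g′(2.2) = -4.68; u₂ = 2.2 − 0.1·(-4.68) = 2.668
Step 3: g′(2.668) = -0.653328; u₃ = 2.668 − 0.1·(-0.653328) = 2.7333328

2.7333328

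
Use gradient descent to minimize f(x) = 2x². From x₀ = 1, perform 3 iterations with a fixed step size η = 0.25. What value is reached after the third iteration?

f′(x) = 4x
Step 1: f′(1) = 4; x₁ = 1 − 0.25·4 = 0
Step 2: f′(0) = 0; x₂ = 0 − 0.25·0 = 0
Step 3: f′(0) = 0; x₃ = 0 − 0.25·0 = 0

0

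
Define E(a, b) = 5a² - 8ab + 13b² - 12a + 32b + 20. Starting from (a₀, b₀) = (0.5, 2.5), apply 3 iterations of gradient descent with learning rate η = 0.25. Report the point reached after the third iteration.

∇E = (10a - 8b - 12, -8a + 26b + 32)
(a₁, b₁) = (0.5, 2.5) − 0.25·(-27, 93) = (7.25, -20.75)
(a₂, b₂) = (7.25, -20.75) − 0.25·(226.5, -565.5) = (-49.375, 120.625)
(a₃, b₃) = (-49.375, 120.625) − 0.25·(-1470.75, 3563.25) = (318.3125, -770.1875)

(318.3125, -770.1875)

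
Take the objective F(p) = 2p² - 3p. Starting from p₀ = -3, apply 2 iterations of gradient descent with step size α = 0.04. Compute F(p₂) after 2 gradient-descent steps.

F′(p) = 4p - 3
Step 1: F′(-3) = -15; p₁ = -3 − 0.04·(-15) = -2.4
Step 2: F′(-2.4) = -12.6; p₂ = -2.4 − 0.04·(-12.6) = -1.896
F(-1.896) = 12.877632

12.877632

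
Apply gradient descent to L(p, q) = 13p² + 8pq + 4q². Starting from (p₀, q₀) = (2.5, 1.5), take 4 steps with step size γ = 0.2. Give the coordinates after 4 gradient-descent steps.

∇L = (26p + 8q, 8p + 8q)
Step 1: at (2.5, 1.5), ∇L = (77, 32) → (2.5, 1.5) − 0.2·(77, 32) = (-12.9, -4.9)
Step 2: at (-12.9, -4.9), ∇L = (-374.6, -142.4) → (-12.9, -4.9) − 0.2·(-374.6, -142.4) = (62.02, 23.58)
Step 3: at (62.02, 23.58), ∇L = (1801.16, 684.8) → (62.02, 23.58) − 0.2·(1801.16, 684.8) = (-298.212, -113.38)
Step 4: at (-298.212, -113.38), ∇L = (-8660.552, -3292.736) → (-298.212, -113.38) − 0.2·(-8660.552, -3292.736) = (1433.8984, 545.1672)

(1433.8984, 545.1672)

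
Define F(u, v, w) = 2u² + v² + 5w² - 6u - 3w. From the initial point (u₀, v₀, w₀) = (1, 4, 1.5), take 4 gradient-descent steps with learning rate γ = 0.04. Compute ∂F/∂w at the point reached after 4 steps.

1.5552

∇F = (4u - 6, 2v, 10w - 3)
(u₁, v₁, w₁) = (1, 4, 1.5) − 0.04·(-2, 8, 12) = (1.08, 3.68, 1.02)
(u₂, v₂, w₂) = (1.08, 3.68, 1.02) − 0.04·(-1.68, 7.36, 7.2) = (1.1472, 3.3856, 0.732)
(u₃, v₃, w₃) = (1.1472, 3.3856, 0.732) − 0.04·(-1.4112, 6.7712, 4.32) = (1.203648, 3.114752, 0.5592)
(u₄, v₄, w₄) = (1.203648, 3.114752, 0.5592) − 0.04·(-1.185408, 6.229504, 2.592) = (1.25106432, 2.86557184, 0.45552)
∂F/∂w at (1.25106432, 2.86557184, 0.45552) = 1.5552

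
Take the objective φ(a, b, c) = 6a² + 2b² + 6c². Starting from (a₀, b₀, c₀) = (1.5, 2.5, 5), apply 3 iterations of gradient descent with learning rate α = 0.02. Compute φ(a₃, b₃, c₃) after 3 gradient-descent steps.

39.085875838976

∇φ = (12a, 4b, 12c)
Step 1: at (1.5, 2.5, 5), ∇φ = (18, 10, 60) → (1.5, 2.5, 5) − 0.02·(18, 10, 60) = (1.14, 2.3, 3.8)
Step 2: at (1.14, 2.3, 3.8), ∇φ = (13.68, 9.2, 45.6) → (1.14, 2.3, 3.8) − 0.02·(13.68, 9.2, 45.6) = (0.8664, 2.116, 2.888)
Step 3: at (0.8664, 2.116, 2.888), ∇φ = (10.3968, 8.464, 34.656) → (0.8664, 2.116, 2.888) − 0.02·(10.3968, 8.464, 34.656) = (0.658464, 1.94672, 2.19488)
φ(0.658464, 1.94672, 2.19488) = 39.085875838976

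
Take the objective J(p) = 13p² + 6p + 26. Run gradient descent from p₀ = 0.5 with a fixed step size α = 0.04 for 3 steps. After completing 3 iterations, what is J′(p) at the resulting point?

J′(p) = 26p + 6
p₁ = 0.5 − 0.04·19 = -0.26
p₂ = -0.26 − 0.04·(-0.76) = -0.2296
p₃ = -0.2296 − 0.04·0.0304 = -0.230816
J′(p) at (-0.230816) = -0.001216

-0.001216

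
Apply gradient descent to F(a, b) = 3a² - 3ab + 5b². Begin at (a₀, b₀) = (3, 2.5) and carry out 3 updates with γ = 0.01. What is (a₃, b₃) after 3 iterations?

∇F = (6a - 3b, -3a + 10b)
(a₁, b₁) = (3, 2.5) − 0.01·(10.5, 16) = (2.895, 2.34)
(a₂, b₂) = (2.895, 2.34) − 0.01·(10.35, 14.715) = (2.7915, 2.19285)
(a₃, b₃) = (2.7915, 2.19285) − 0.01·(10.17045, 13.554) = (2.6897955, 2.05731)

(2.6897955, 2.05731)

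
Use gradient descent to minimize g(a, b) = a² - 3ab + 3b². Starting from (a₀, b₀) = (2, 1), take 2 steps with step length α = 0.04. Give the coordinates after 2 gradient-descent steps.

∇g = (2a - 3b, -3a + 6b)
(a₁, b₁) = (2, 1) − 0.04·(1, 0) = (1.96, 1)
(a₂, b₂) = (1.96, 1) − 0.04·(0.92, 0.12) = (1.9232, 0.9952)

(1.9232, 0.9952)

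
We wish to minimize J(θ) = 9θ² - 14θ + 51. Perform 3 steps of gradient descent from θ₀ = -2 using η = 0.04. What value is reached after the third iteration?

J′(θ) = 18θ - 14
θ₁ = -2 − 0.04·(-50) = 0
θ₂ = 0 − 0.04·(-14) = 0.56
θ₃ = 0.56 − 0.04·(-3.92) = 0.7168

0.7168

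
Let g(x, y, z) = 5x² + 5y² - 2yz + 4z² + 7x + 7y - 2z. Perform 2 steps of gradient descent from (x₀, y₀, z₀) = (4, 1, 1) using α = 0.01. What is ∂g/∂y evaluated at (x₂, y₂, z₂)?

∇g = (10x + 7, 10y - 2z + 7, -2y + 8z - 2)
Step 1: at (4, 1, 1), ∇g = (47, 15, 4) → (4, 1, 1) − 0.01·(47, 15, 4) = (3.53, 0.85, 0.96)
Step 2: at (3.53, 0.85, 0.96), ∇g = (42.3, 13.58, 3.98) → (3.53, 0.85, 0.96) − 0.01·(42.3, 13.58, 3.98) = (3.107, 0.7142, 0.9202)
∂g/∂y at (3.107, 0.7142, 0.9202) = 12.3016

12.3016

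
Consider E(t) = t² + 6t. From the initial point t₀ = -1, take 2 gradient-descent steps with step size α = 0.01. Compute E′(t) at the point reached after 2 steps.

E′(t) = 2t + 6
t₁ = -1 − 0.01·4 = -1.04
t₂ = -1.04 − 0.01·3.92 = -1.0792
E′(t) at (-1.0792) = 3.8416

3.8416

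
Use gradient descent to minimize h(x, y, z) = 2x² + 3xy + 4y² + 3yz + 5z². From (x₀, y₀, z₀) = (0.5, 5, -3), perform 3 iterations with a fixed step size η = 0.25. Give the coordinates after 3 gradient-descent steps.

(-4.03125, -8.046875, -5.859375)

∇h = (4x + 3y, 3x + 8y + 3z, 3y + 10z)
(x₁, y₁, z₁) = (0.5, 5, -3) − 0.25·(17, 32.5, -15) = (-3.75, -3.125, 0.75)
(x₂, y₂, z₂) = (-3.75, -3.125, 0.75) − 0.25·(-24.375, -34, -1.875) = (2.34375, 5.375, 1.21875)
(x₃, y₃, z₃) = (2.34375, 5.375, 1.21875) − 0.25·(25.5, 53.6875, 28.3125) = (-4.03125, -8.046875, -5.859375)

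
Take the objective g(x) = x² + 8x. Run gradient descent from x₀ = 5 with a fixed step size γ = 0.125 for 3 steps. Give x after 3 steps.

g′(x) = 2x + 8
x₁ = 5 − 0.125·18 = 2.75
x₂ = 2.75 − 0.125·13.5 = 1.0625
x₃ = 1.0625 − 0.125·10.125 = -0.203125

-0.203125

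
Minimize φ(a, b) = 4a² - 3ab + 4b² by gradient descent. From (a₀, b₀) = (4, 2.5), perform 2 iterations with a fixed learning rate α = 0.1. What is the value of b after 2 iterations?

∇φ = (8a - 3b, -3a + 8b)
(a₁, b₁) = (4, 2.5) − 0.1·(24.5, 8) = (1.55, 1.7)
(a₂, b₂) = (1.55, 1.7) − 0.1·(7.3, 8.95) = (0.82, 0.805)
b = 0.805

0.805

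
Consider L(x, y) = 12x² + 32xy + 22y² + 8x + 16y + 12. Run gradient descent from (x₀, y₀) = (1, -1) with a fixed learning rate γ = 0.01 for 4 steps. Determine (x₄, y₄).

(1.04786176, -1.09376512)

∇L = (24x + 32y + 8, 32x + 44y + 16)
(x₁, y₁) = (1, -1) − 0.01·(0, 4) = (1, -1.04)
(x₂, y₂) = (1, -1.04) − 0.01·(-1.28, 2.24) = (1.0128, -1.0624)
(x₃, y₃) = (1.0128, -1.0624) − 0.01·(-1.6896, 1.664) = (1.029696, -1.07904)
(x₄, y₄) = (1.029696, -1.07904) − 0.01·(-1.816576, 1.472512) = (1.04786176, -1.09376512)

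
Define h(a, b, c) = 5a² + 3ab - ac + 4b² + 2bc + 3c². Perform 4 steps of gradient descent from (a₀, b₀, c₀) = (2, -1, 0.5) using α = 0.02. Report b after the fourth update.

∇h = (10a + 3b - c, 3a + 8b + 2c, -a + 2b + 6c)
Step 1: at (2, -1, 0.5), ∇h = (16.5, -1, -1) → (2, -1, 0.5) − 0.02·(16.5, -1, -1) = (1.67, -0.98, 0.52)
Step 2: at (1.67, -0.98, 0.52), ∇h = (13.24, -1.79, -0.51) → (1.67, -0.98, 0.52) − 0.02·(13.24, -1.79, -0.51) = (1.4052, -0.9442, 0.5302)
Step 3: at (1.4052, -0.9442, 0.5302), ∇h = (10.6892, -2.2776, -0.1124) → (1.4052, -0.9442, 0.5302) − 0.02·(10.6892, -2.2776, -0.1124) = (1.191416, -0.898648, 0.532448)
Step 4: at (1.191416, -0.898648, 0.532448), ∇h = (8.685768, -2.55004, 0.205976) → (1.191416, -0.898648, 0.532448) − 0.02·(8.685768, -2.55004, 0.205976) = (1.01770064, -0.8476472, 0.52832848)
b = -0.8476472

-0.8476472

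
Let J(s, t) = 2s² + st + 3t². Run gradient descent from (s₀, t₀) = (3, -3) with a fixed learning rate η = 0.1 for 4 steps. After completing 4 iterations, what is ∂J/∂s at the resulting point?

∇J = (4s + t, s + 6t)
Step 1: at (3, -3), ∇J = (9, -15) → (3, -3) − 0.1·(9, -15) = (2.1, -1.5)
Step 2: at (2.1, -1.5), ∇J = (6.9, -6.9) → (2.1, -1.5) − 0.1·(6.9, -6.9) = (1.41, -0.81)
Step 3: at (1.41, -0.81), ∇J = (4.83, -3.45) → (1.41, -0.81) − 0.1·(4.83, -3.45) = (0.927, -0.465)
Step 4: at (0.927, -0.465), ∇J = (3.243, -1.863) → (0.927, -0.465) − 0.1·(3.243, -1.863) = (0.6027, -0.2787)
∂J/∂s at (0.6027, -0.2787) = 2.1321

2.1321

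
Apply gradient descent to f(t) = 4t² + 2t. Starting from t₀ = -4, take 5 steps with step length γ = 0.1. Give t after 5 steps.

-0.2512

f′(t) = 8t + 2
Step 1: f′(-4) = -30; t₁ = -4 − 0.1·(-30) = -1
Step 2: f′(-1) = -6; t₂ = -1 − 0.1·(-6) = -0.4
Step 3: f′(-0.4) = -1.2; t₃ = -0.4 − 0.1·(-1.2) = -0.28
Step 4: f′(-0.28) = -0.24; t₄ = -0.28 − 0.1·(-0.24) = -0.256
Step 5: f′(-0.256) = -0.048; t₅ = -0.256 − 0.1·(-0.048) = -0.2512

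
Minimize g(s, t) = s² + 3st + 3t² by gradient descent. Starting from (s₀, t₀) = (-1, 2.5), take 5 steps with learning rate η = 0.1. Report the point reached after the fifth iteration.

(-1.485515, 0.79657)

∇g = (2s + 3t, 3s + 6t)
(s₁, t₁) = (-1, 2.5) − 0.1·(5.5, 12) = (-1.55, 1.3)
(s₂, t₂) = (-1.55, 1.3) − 0.1·(0.8, 3.15) = (-1.63, 0.985)
(s₃, t₃) = (-1.63, 0.985) − 0.1·(-0.305, 1.02) = (-1.5995, 0.883)
(s₄, t₄) = (-1.5995, 0.883) − 0.1·(-0.55, 0.4995) = (-1.5445, 0.83305)
(s₅, t₅) = (-1.5445, 0.83305) − 0.1·(-0.58985, 0.3648) = (-1.485515, 0.79657)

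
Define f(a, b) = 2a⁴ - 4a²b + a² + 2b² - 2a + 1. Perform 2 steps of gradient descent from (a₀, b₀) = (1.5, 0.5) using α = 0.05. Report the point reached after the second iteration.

∇f = (8a³ - 8ab + 2a - 2, -4a² + 4b)
Step 1: at (1.5, 0.5), ∇f = (22, -7) → (1.5, 0.5) − 0.05·(22, -7) = (0.4, 0.85)
Step 2: at (0.4, 0.85), ∇f = (-3.408, 2.76) → (0.4, 0.85) − 0.05·(-3.408, 2.76) = (0.5704, 0.712)

(0.5704, 0.712)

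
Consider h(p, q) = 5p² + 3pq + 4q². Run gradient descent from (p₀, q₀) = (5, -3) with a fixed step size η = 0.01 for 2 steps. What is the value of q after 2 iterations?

∇h = (10p + 3q, 3p + 8q)
(p₁, q₁) = (5, -3) − 0.01·(41, -9) = (4.59, -2.91)
(p₂, q₂) = (4.59, -2.91) − 0.01·(37.17, -9.51) = (4.2183, -2.8149)
q = -2.8149

-2.8149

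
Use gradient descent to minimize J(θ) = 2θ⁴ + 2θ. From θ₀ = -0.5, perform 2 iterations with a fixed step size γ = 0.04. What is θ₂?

J′(θ) = 8θ³ + 2
Step 1: J′(-0.5) = 1; θ₁ = -0.5 − 0.04·1 = -0.54
Step 2: J′(-0.54) = 0.740288; θ₂ = -0.54 − 0.04·0.740288 = -0.56961152

-0.56961152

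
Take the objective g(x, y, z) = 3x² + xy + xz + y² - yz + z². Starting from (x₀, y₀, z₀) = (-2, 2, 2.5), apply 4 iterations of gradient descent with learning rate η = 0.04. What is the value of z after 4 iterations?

∇g = (6x + y + z, x + 2y - z, x - y + 2z)
(x₁, y₁, z₁) = (-2, 2, 2.5) − 0.04·(-7.5, -0.5, 1) = (-1.7, 2.02, 2.46)
(x₂, y₂, z₂) = (-1.7, 2.02, 2.46) − 0.04·(-5.72, -0.12, 1.2) = (-1.4712, 2.0248, 2.412)
(x₃, y₃, z₃) = (-1.4712, 2.0248, 2.412) − 0.04·(-4.3904, 0.1664, 1.328) = (-1.295584, 2.018144, 2.35888)
(x₄, y₄, z₄) = (-1.295584, 2.018144, 2.35888) − 0.04·(-3.39648, 0.381824, 1.404032) = (-1.1597248, 2.00287104, 2.30271872)
z = 2.30271872

2.30271872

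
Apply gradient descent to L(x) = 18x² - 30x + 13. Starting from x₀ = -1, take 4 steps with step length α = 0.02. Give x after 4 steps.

0.82206464

L′(x) = 36x - 30
Step 1: L′(-1) = -66; x₁ = -1 − 0.02·(-66) = 0.32
Step 2: L′(0.32) = -18.48; x₂ = 0.32 − 0.02·(-18.48) = 0.6896
Step 3: L′(0.6896) = -5.1744; x₃ = 0.6896 − 0.02·(-5.1744) = 0.793088
Step 4: L′(0.793088) = -1.448832; x₄ = 0.793088 − 0.02·(-1.448832) = 0.82206464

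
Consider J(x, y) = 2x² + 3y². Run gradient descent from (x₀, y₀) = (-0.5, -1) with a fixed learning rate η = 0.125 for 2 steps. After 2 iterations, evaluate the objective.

∇J = (4x, 6y)
Step 1: at (-0.5, -1), ∇J = (-2, -6) → (-0.5, -1) − 0.125·(-2, -6) = (-0.25, -0.25)
Step 2: at (-0.25, -0.25), ∇J = (-1, -1.5) → (-0.25, -0.25) − 0.125·(-1, -1.5) = (-0.125, -0.0625)
J(-0.125, -0.0625) = 0.04296875

0.04296875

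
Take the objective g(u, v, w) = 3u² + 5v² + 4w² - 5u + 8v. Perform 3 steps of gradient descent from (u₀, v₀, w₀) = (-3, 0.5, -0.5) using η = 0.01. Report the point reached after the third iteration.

∇g = (6u - 5, 10v + 8, 8w)
Step 1: at (-3, 0.5, -0.5), ∇g = (-23, 13, -4) → (-3, 0.5, -0.5) − 0.01·(-23, 13, -4) = (-2.77, 0.37, -0.46)
Step 2: at (-2.77, 0.37, -0.46), ∇g = (-21.62, 11.7, -3.68) → (-2.77, 0.37, -0.46) − 0.01·(-21.62, 11.7, -3.68) = (-2.5538, 0.253, -0.4232)
Step 3: at (-2.5538, 0.253, -0.4232), ∇g = (-20.3228, 10.53, -3.3856) → (-2.5538, 0.253, -0.4232) − 0.01·(-20.3228, 10.53, -3.3856) = (-2.350572, 0.1477, -0.389344)

(-2.350572, 0.1477, -0.389344)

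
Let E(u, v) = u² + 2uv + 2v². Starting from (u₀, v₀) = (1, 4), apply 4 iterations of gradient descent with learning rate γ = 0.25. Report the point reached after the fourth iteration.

∇E = (2u + 2v, 2u + 4v)
(u₁, v₁) = (1, 4) − 0.25·(10, 18) = (-1.5, -0.5)
(u₂, v₂) = (-1.5, -0.5) − 0.25·(-4, -5) = (-0.5, 0.75)
(u₃, v₃) = (-0.5, 0.75) − 0.25·(0.5, 2) = (-0.625, 0.25)
(u₄, v₄) = (-0.625, 0.25) − 0.25·(-0.75, -0.25) = (-0.4375, 0.3125)

(-0.4375, 0.3125)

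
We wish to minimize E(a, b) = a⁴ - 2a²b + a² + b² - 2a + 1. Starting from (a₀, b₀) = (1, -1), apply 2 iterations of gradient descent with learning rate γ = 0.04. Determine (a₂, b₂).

(0.56389888, -0.735808)

∇E = (4a³ - 4ab + 2a - 2, -2a² + 2b)
(a₁, b₁) = (1, -1) − 0.04·(8, -4) = (0.68, -0.84)
(a₂, b₂) = (0.68, -0.84) − 0.04·(2.902528, -2.6048) = (0.56389888, -0.735808)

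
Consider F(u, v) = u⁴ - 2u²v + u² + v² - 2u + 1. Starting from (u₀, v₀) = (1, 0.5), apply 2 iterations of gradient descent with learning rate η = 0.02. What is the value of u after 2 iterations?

0.93075712

∇F = (4u³ - 4uv + 2u - 2, -2u² + 2v)
(u₁, v₁) = (1, 0.5) − 0.02·(2, -1) = (0.96, 0.52)
(u₂, v₂) = (0.96, 0.52) − 0.02·(1.462144, -0.8032) = (0.93075712, 0.536064)
u = 0.93075712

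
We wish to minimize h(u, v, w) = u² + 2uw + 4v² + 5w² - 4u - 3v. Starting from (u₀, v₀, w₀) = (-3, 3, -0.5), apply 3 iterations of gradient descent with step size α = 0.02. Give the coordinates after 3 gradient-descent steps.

(-2.389984, 1.930848, 0.012864)

∇h = (2u + 2w - 4, 8v - 3, 2u + 10w)
(u₁, v₁, w₁) = (-3, 3, -0.5) − 0.02·(-11, 21, -11) = (-2.78, 2.58, -0.28)
(u₂, v₂, w₂) = (-2.78, 2.58, -0.28) − 0.02·(-10.12, 17.64, -8.36) = (-2.5776, 2.2272, -0.1128)
(u₃, v₃, w₃) = (-2.5776, 2.2272, -0.1128) − 0.02·(-9.3808, 14.8176, -6.2832) = (-2.389984, 1.930848, 0.012864)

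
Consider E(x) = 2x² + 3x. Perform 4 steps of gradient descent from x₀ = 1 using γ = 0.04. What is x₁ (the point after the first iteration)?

0.72

E′(x) = 4x + 3
x₁ = 1 − 0.04·7 = 0.72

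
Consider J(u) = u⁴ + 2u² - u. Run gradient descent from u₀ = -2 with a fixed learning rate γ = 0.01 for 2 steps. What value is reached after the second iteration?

J′(u) = 4u³ + 4u - 1
Step 1: J′(-2) = -41; u₁ = -2 − 0.01·(-41) = -1.59
Step 2: J′(-1.59) = -23.438716; u₂ = -1.59 − 0.01·(-23.438716) = -1.35561284

-1.35561284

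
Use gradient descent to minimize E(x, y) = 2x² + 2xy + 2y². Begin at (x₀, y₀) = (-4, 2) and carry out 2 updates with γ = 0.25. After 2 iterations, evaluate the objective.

1.5

∇E = (4x + 2y, 2x + 4y)
(x₁, y₁) = (-4, 2) − 0.25·(-12, 0) = (-1, 2)
(x₂, y₂) = (-1, 2) − 0.25·(0, 6) = (-1, 0.5)
E(-1, 0.5) = 1.5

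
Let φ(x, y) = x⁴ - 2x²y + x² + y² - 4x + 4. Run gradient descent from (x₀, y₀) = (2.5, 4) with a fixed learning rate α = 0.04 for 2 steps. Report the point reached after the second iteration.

(2.03110144, 4.040288)

∇φ = (4x³ - 4xy + 2x - 4, -2x² + 2y)
Step 1: at (2.5, 4), ∇φ = (23.5, -4.5) → (2.5, 4) − 0.04·(23.5, -4.5) = (1.56, 4.18)
Step 2: at (1.56, 4.18), ∇φ = (-11.777536, 3.4928) → (1.56, 4.18) − 0.04·(-11.777536, 3.4928) = (2.03110144, 4.040288)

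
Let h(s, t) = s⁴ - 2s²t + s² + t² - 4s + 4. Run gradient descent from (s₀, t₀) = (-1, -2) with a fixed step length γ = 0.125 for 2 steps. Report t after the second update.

-0.546875

∇h = (4s³ - 4st + 2s - 4, -2s² + 2t)
(s₁, t₁) = (-1, -2) − 0.125·(-18, -6) = (1.25, -1.25)
(s₂, t₂) = (1.25, -1.25) − 0.125·(12.5625, -5.625) = (-0.3203125, -0.546875)
t = -0.546875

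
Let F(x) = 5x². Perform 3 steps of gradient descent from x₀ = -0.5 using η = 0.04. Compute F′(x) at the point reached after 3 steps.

-1.08

F′(x) = 10x
Step 1: F′(-0.5) = -5; x₁ = -0.5 − 0.04·(-5) = -0.3
Step 2: F′(-0.3) = -3; x₂ = -0.3 − 0.04·(-3) = -0.18
Step 3: F′(-0.18) = -1.8; x₃ = -0.18 − 0.04·(-1.8) = -0.108
F′(x) at (-0.108) = -1.08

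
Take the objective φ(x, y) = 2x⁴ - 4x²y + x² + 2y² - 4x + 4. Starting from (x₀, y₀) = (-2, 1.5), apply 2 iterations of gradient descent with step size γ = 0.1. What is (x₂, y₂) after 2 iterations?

∇φ = (8x³ - 8xy + 2x - 4, -4x² + 4y)
Step 1: at (-2, 1.5), ∇φ = (-48, -10) → (-2, 1.5) − 0.1·(-48, -10) = (2.8, 2.5)
Step 2: at (2.8, 2.5), ∇φ = (121.216, -21.36) → (2.8, 2.5) − 0.1·(121.216, -21.36) = (-9.3216, 4.636)

(-9.3216, 4.636)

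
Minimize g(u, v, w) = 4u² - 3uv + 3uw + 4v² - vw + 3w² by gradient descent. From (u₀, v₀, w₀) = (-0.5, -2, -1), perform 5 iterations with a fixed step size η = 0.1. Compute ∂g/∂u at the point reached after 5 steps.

∇g = (8u - 3v + 3w, -3u + 8v - w, 3u - v + 6w)
(u₁, v₁, w₁) = (-0.5, -2, -1) − 0.1·(-1, -13.5, -5.5) = (-0.4, -0.65, -0.45)
(u₂, v₂, w₂) = (-0.4, -0.65, -0.45) − 0.1·(-2.6, -3.55, -3.25) = (-0.14, -0.295, -0.125)
(u₃, v₃, w₃) = (-0.14, -0.295, -0.125) − 0.1·(-0.61, -1.815, -0.875) = (-0.079, -0.1135, -0.0375)
(u₄, v₄, w₄) = (-0.079, -0.1135, -0.0375) − 0.1·(-0.404, -0.6335, -0.3485) = (-0.0386, -0.05015, -0.00265)
(u₅, v₅, w₅) = (-0.0386, -0.05015, -0.00265) − 0.1·(-0.1663, -0.28275, -0.08155) = (-0.02197, -0.021875, 0.005505)
∂g/∂u at (-0.02197, -0.021875, 0.005505) = -0.09362

-0.09362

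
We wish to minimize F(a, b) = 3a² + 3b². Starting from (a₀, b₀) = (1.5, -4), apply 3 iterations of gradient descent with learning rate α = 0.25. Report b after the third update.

0.5

∇F = (6a, 6b)
(a₁, b₁) = (1.5, -4) − 0.25·(9, -24) = (-0.75, 2)
(a₂, b₂) = (-0.75, 2) − 0.25·(-4.5, 12) = (0.375, -1)
(a₃, b₃) = (0.375, -1) − 0.25·(2.25, -6) = (-0.1875, 0.5)
b = 0.5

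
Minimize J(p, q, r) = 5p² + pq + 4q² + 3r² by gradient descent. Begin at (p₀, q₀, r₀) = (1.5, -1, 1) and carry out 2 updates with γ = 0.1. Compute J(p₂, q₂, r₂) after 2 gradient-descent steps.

∇J = (10p + q, p + 8q, 6r)
(p₁, q₁, r₁) = (1.5, -1, 1) − 0.1·(14, -6.5, 6) = (0.1, -0.35, 0.4)
(p₂, q₂, r₂) = (0.1, -0.35, 0.4) − 0.1·(0.65, -2.7, 2.4) = (0.035, -0.08, 0.16)
J(0.035, -0.08, 0.16) = 0.105725

0.105725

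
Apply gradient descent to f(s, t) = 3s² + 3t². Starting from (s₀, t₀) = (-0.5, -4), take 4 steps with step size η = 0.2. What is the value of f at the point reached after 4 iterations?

∇f = (6s, 6t)
Step 1: at (-0.5, -4), ∇f = (-3, -24) → (-0.5, -4) − 0.2·(-3, -24) = (0.1, 0.8)
Step 2: at (0.1, 0.8), ∇f = (0.6, 4.8) → (0.1, 0.8) − 0.2·(0.6, 4.8) = (-0.02, -0.16)
Step 3: at (-0.02, -0.16), ∇f = (-0.12, -0.96) → (-0.02, -0.16) − 0.2·(-0.12, -0.96) = (0.004, 0.032)
Step 4: at (0.004, 0.032), ∇f = (0.024, 0.192) → (0.004, 0.032) − 0.2·(0.024, 0.192) = (-0.0008, -0.0064)
f(-0.0008, -0.0064) = 0.0001248

0.0001248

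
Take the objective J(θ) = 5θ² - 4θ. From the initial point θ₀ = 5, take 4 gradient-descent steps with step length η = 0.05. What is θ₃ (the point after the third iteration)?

0.975

J′(θ) = 10θ - 4
θ₁ = 5 − 0.05·46 = 2.7
θ₂ = 2.7 − 0.05·23 = 1.55
θ₃ = 1.55 − 0.05·11.5 = 0.975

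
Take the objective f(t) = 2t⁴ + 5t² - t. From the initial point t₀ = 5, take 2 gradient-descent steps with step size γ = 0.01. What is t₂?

8.30653192

f′(t) = 8t³ + 10t - 1
t₁ = 5 − 0.01·1049 = -5.49
t₂ = -5.49 − 0.01·(-1379.653192) = 8.30653192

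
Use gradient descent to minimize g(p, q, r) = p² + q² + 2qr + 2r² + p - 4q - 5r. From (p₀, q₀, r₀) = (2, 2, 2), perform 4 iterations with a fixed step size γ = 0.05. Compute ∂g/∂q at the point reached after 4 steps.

∇g = (2p + 1, 2q + 2r - 4, 2q + 4r - 5)
Step 1: at (2, 2, 2), ∇g = (5, 4, 7) → (2, 2, 2) − 0.05·(5, 4, 7) = (1.75, 1.8, 1.65)
Step 2: at (1.75, 1.8, 1.65), ∇g = (4.5, 2.9, 5.2) → (1.75, 1.8, 1.65) − 0.05·(4.5, 2.9, 5.2) = (1.525, 1.655, 1.39)
Step 3: at (1.525, 1.655, 1.39), ∇g = (4.05, 2.09, 3.87) → (1.525, 1.655, 1.39) − 0.05·(4.05, 2.09, 3.87) = (1.3225, 1.5505, 1.1965)
Step 4: at (1.3225, 1.5505, 1.1965), ∇g = (3.645, 1.494, 2.887) → (1.3225, 1.5505, 1.1965) − 0.05·(3.645, 1.494, 2.887) = (1.14025, 1.4758, 1.05215)
∂g/∂q at (1.14025, 1.4758, 1.05215) = 1.0559

1.0559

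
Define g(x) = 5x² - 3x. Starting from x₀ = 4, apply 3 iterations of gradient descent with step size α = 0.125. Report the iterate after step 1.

-0.625

g′(x) = 10x - 3
Step 1: g′(4) = 37; x₁ = 4 − 0.125·37 = -0.625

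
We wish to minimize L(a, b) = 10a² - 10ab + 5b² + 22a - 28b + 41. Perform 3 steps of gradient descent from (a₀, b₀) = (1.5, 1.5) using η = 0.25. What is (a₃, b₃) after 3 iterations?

∇L = (20a - 10b + 22, -10a + 10b - 28)
Step 1: at (1.5, 1.5), ∇L = (37, -28) → (1.5, 1.5) − 0.25·(37, -28) = (-7.75, 8.5)
Step 2: at (-7.75, 8.5), ∇L = (-218, 134.5) → (-7.75, 8.5) − 0.25·(-218, 134.5) = (46.75, -25.125)
Step 3: at (46.75, -25.125), ∇L = (1208.25, -746.75) → (46.75, -25.125) − 0.25·(1208.25, -746.75) = (-255.3125, 161.5625)

(-255.3125, 161.5625)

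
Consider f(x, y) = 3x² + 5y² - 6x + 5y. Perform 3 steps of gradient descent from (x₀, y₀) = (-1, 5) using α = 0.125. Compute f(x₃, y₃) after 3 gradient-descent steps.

-4.21014404296875

∇f = (6x - 6, 10y + 5)
(x₁, y₁) = (-1, 5) − 0.125·(-12, 55) = (0.5, -1.875)
(x₂, y₂) = (0.5, -1.875) − 0.125·(-3, -13.75) = (0.875, -0.15625)
(x₃, y₃) = (0.875, -0.15625) − 0.125·(-0.75, 3.4375) = (0.96875, -0.5859375)
f(0.96875, -0.5859375) = -4.21014404296875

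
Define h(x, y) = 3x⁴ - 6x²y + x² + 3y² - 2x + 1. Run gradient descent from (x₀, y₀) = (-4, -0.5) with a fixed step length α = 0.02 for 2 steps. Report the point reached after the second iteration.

(-403.00603136, 18.697792)

∇h = (12x³ - 12xy + 2x - 2, -6x² + 6y)
(x₁, y₁) = (-4, -0.5) − 0.02·(-802, -99) = (12.04, 1.48)
(x₂, y₂) = (12.04, 1.48) − 0.02·(20752.301568, -860.8896) = (-403.00603136, 18.697792)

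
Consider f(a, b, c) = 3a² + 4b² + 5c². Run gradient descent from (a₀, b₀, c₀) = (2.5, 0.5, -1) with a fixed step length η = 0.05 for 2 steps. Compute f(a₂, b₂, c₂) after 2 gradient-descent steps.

∇f = (6a, 8b, 10c)
(a₁, b₁, c₁) = (2.5, 0.5, -1) − 0.05·(15, 4, -10) = (1.75, 0.3, -0.5)
(a₂, b₂, c₂) = (1.75, 0.3, -0.5) − 0.05·(10.5, 2.4, -5) = (1.225, 0.18, -0.25)
f(1.225, 0.18, -0.25) = 4.943975

4.943975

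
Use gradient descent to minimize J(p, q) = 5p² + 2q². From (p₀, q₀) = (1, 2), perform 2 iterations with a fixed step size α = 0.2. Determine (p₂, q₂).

(1, 0.08)

∇J = (10p, 4q)
Step 1: at (1, 2), ∇J = (10, 8) → (1, 2) − 0.2·(10, 8) = (-1, 0.4)
Step 2: at (-1, 0.4), ∇J = (-10, 1.6) → (-1, 0.4) − 0.2·(-10, 1.6) = (1, 0.08)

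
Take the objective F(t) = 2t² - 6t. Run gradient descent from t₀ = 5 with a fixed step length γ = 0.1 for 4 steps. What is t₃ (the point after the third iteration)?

2.256

F′(t) = 4t - 6
t₁ = 5 − 0.1·14 = 3.6
t₂ = 3.6 − 0.1·8.4 = 2.76
t₃ = 2.76 − 0.1·5.04 = 2.256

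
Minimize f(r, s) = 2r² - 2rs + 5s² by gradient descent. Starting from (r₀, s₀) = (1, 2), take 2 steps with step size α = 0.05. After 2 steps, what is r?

∇f = (4r - 2s, -2r + 10s)
(r₁, s₁) = (1, 2) − 0.05·(0, 18) = (1, 1.1)
(r₂, s₂) = (1, 1.1) − 0.05·(1.8, 9) = (0.91, 0.65)
r = 0.91

0.91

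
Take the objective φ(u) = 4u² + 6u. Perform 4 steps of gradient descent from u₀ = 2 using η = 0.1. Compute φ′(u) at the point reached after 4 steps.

0.0352

φ′(u) = 8u + 6
Step 1: φ′(2) = 22; u₁ = 2 − 0.1·22 = -0.2
Step 2: φ′(-0.2) = 4.4; u₂ = -0.2 − 0.1·4.4 = -0.64
Step 3: φ′(-0.64) = 0.88; u₃ = -0.64 − 0.1·0.88 = -0.728
Step 4: φ′(-0.728) = 0.176; u₄ = -0.728 − 0.1·0.176 = -0.7456
φ′(u) at (-0.7456) = 0.0352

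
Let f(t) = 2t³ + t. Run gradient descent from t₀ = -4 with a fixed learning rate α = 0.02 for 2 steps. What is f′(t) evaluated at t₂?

624.509730502144

f′(t) = 6t² + 1
Step 1: f′(-4) = 97; t₁ = -4 − 0.02·97 = -5.94
Step 2: f′(-5.94) = 212.7016; t₂ = -5.94 − 0.02·212.7016 = -10.194032
f′(t) at (-10.194032) = 624.509730502144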